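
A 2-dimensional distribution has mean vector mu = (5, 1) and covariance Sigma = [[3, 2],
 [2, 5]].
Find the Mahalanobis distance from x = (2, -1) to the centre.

Step 1 — centre the observation: (x - mu) = (-3, -2).

Step 2 — invert Sigma. det(Sigma) = 3·5 - (2)² = 11.
  Sigma^{-1} = (1/det) · [[d, -b], [-b, a]] = [[0.4545, -0.1818],
 [-0.1818, 0.2727]].

Step 3 — form the quadratic (x - mu)^T · Sigma^{-1} · (x - mu):
  Sigma^{-1} · (x - mu) = (-1, 0).
  (x - mu)^T · [Sigma^{-1} · (x - mu)] = (-3)·(-1) + (-2)·(0) = 3.

Step 4 — take square root: d = √(3) ≈ 1.7321.

d(x, mu) = √(3) ≈ 1.7321


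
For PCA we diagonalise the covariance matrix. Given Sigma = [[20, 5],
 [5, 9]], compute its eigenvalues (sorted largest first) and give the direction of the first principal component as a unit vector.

Step 1 — characteristic polynomial of 2×2 Sigma:
  det(Sigma - λI) = λ² - trace · λ + det = 0.
  trace = 20 + 9 = 29, det = 20·9 - (5)² = 155.
Step 2 — discriminant:
  Δ = trace² - 4·det = 841 - 620 = 221.
Step 3 — eigenvalues:
  λ = (trace ± √Δ)/2 = (29 ± 14.8661)/2,
  λ_1 = 21.933,  λ_2 = 7.067.

Step 4 — unit eigenvector for λ_1: solve (Sigma - λ_1 I)v = 0. First row:
  (20 - 21.933)·v_x + (5)·v_y = 0, i.e. (-1.933)·v_x + (5)·v_y = 0,
  so v ∝ (b, λ_1 - a) = (5, 1.933) = u.
  ||u|| = √((5)² + (1.933)²) = √(28.7366) ≈ 5.3607,
  v_1 = u/||u|| ≈ (0.9327, 0.3606) (||v_1|| = 1).

λ_1 = 21.933,  λ_2 = 7.067;  v_1 ≈ (0.9327, 0.3606)


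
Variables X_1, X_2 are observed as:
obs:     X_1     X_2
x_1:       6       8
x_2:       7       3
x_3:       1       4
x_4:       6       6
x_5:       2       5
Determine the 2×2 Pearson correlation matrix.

Step 1 — column means:
  mean(X_1) = (6 + 7 + 1 + 6 + 2) / 5 = 22/5 = 4.4
  mean(X_2) = (8 + 3 + 4 + 6 + 5) / 5 = 26/5 = 5.2

Step 2 — sample variances and covariances s[i,j] = (1/(n-1)) · Σ_k (x_{k,i} - mean_i) · (x_{k,j} - mean_j), with n-1 = 4:
  s[X_1,X_1] = ((1.6)·(1.6) + (2.6)·(2.6) + (-3.4)·(-3.4) + (1.6)·(1.6) + (-2.4)·(-2.4)) / 4 = 29.2/4 = 7.3
  s[X_1,X_2] = ((1.6)·(2.8) + (2.6)·(-2.2) + (-3.4)·(-1.2) + (1.6)·(0.8) + (-2.4)·(-0.2)) / 4 = 4.6/4 = 1.15
  s[X_2,X_2] = ((2.8)·(2.8) + (-2.2)·(-2.2) + (-1.2)·(-1.2) + (0.8)·(0.8) + (-0.2)·(-0.2)) / 4 = 14.8/4 = 3.7
  Sample standard deviations s_i = √(s[i,i]):
  s(X_1) = √(7.3) = 2.7019
  s(X_2) = √(3.7) = 1.9235

Step 3 — r_{ij} = s_{ij} / (s_i · s_j):
  r[X_1,X_1] = 1 (diagonal).
  r[X_1,X_2] = 1.15 / (2.7019 · 1.9235) = 1.15 / 5.1971 = 0.2213
  r[X_2,X_2] = 1 (diagonal).

R is symmetric with unit diagonal. Assembling:

R = [[1, 0.2213],
 [0.2213, 1]]


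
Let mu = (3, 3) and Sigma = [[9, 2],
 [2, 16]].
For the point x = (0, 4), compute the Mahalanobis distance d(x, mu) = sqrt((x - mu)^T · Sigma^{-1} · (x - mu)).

Step 1 — centre the observation: (x - mu) = (-3, 1).

Step 2 — invert Sigma. det(Sigma) = 9·16 - (2)² = 140.
  Sigma^{-1} = (1/det) · [[d, -b], [-b, a]] = [[0.1143, -0.0143],
 [-0.0143, 0.0643]].

Step 3 — form the quadratic (x - mu)^T · Sigma^{-1} · (x - mu):
  Sigma^{-1} · (x - mu) = (-0.3571, 0.1071).
  (x - mu)^T · [Sigma^{-1} · (x - mu)] = (-3)·(-0.3571) + (1)·(0.1071) = 1.1786.

Step 4 — take square root: d = √(1.1786) ≈ 1.0856.

d(x, mu) = √(1.1786) ≈ 1.0856


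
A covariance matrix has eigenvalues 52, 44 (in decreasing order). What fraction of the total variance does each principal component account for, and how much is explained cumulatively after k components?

Step 1 — total variance = trace(Sigma) = Σ λ_i = 52 + 44 = 96.

Step 2 — fraction explained by component i = λ_i / Σ λ:
  PC1: 52/96 = 0.5417
  PC2: 44/96 = 0.4583

Step 3 — cumulative fraction after k components = (λ_1 + ... + λ_k) / Σ λ:
  k = 1: 52/96 = 0.5417
  k = 2: (52 + 44)/96 = 96/96 = 1

Summary (fraction, with percent):

explained: PC1 0.5417 (54.17%), PC2 0.4583 (45.83%);  cumulative: 0.5417, 1


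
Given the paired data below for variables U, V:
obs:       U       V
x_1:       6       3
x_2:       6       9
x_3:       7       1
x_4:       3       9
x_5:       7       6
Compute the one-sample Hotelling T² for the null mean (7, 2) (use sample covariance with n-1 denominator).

Step 1 — sample mean vector:
  mean(U) = (6 + 6 + 7 + 3 + 7) / 5 = 29/5 = 5.8
  mean(V) = (3 + 9 + 1 + 9 + 6) / 5 = 28/5 = 5.6
  x̄ = (5.8, 5.6),  deviation x̄ - mu_0 = (5.8, 5.6) - (7, 2) = (-1.2, 3.6).

Step 2 — sample covariance matrix, S[i,j] = (1/(n-1)) · Σ_k (x_{k,i} - mean_i) · (x_{k,j} - mean_j), divisor n-1 = 4:
  S[U,U] = ((0.2)·(0.2) + (0.2)·(0.2) + (1.2)·(1.2) + (-2.8)·(-2.8) + (1.2)·(1.2)) / 4 = 10.8/4 = 2.7
  S[U,V] = ((0.2)·(-2.6) + (0.2)·(3.4) + (1.2)·(-4.6) + (-2.8)·(3.4) + (1.2)·(0.4)) / 4 = -14.4/4 = -3.6
  S[V,V] = ((-2.6)·(-2.6) + (3.4)·(3.4) + (-4.6)·(-4.6) + (3.4)·(3.4) + (0.4)·(0.4)) / 4 = 51.2/4 = 12.8
  S = [[2.7, -3.6],
 [-3.6, 12.8]].

Step 3 — invert S. det(S) = 2.7·12.8 - (-3.6)² = 21.6.
  S^{-1} = (1/det) · [[d, -b], [-b, a]] = [[0.5926, 0.1667],
 [0.1667, 0.125]].

Step 4 — quadratic form (x̄ - mu_0)^T · S^{-1} · (x̄ - mu_0):
  S^{-1} · (x̄ - mu_0) = (-0.1111, 0.25),
  (x̄ - mu_0)^T · [...] = (-1.2)·(-0.1111) + (3.6)·(0.25) = 1.0333.

Step 5 — scale by n: T² = 5 · 1.0333 = 5.1667.

T² ≈ 5.1667


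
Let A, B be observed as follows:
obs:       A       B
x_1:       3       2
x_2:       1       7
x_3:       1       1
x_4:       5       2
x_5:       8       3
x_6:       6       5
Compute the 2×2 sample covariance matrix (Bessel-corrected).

Step 1 — column means:
  mean(A) = (3 + 1 + 1 + 5 + 8 + 6) / 6 = 24/6 = 4
  mean(B) = (2 + 7 + 1 + 2 + 3 + 5) / 6 = 20/6 = 3.3333

Step 2 — sample covariance S[i,j] = (1/(n-1)) · Σ_k (x_{k,i} - mean_i) · (x_{k,j} - mean_j), with n-1 = 5.
  S[A,A] = ((-1)·(-1) + (-3)·(-3) + (-3)·(-3) + (1)·(1) + (4)·(4) + (2)·(2)) / 5 = 40/5 = 8
  S[A,B] = ((-1)·(-1.3333) + (-3)·(3.6667) + (-3)·(-2.3333) + (1)·(-1.3333) + (4)·(-0.3333) + (2)·(1.6667)) / 5 = -2/5 = -0.4
  S[B,B] = ((-1.3333)·(-1.3333) + (3.6667)·(3.6667) + (-2.3333)·(-2.3333) + (-1.3333)·(-1.3333) + (-0.3333)·(-0.3333) + (1.6667)·(1.6667)) / 5 = 25.3333/5 = 5.0667

S is symmetric (S[j,i] = S[i,j]). Assembling:

S = [[8, -0.4],
 [-0.4, 5.0667]]


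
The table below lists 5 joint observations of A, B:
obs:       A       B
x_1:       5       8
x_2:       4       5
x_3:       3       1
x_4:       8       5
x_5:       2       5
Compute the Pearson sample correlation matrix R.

Step 1 — column means:
  mean(A) = (5 + 4 + 3 + 8 + 2) / 5 = 22/5 = 4.4
  mean(B) = (8 + 5 + 1 + 5 + 5) / 5 = 24/5 = 4.8

Step 2 — sample variances and covariances s[i,j] = (1/(n-1)) · Σ_k (x_{k,i} - mean_i) · (x_{k,j} - mean_j), with n-1 = 4:
  s[A,A] = ((0.6)·(0.6) + (-0.4)·(-0.4) + (-1.4)·(-1.4) + (3.6)·(3.6) + (-2.4)·(-2.4)) / 4 = 21.2/4 = 5.3
  s[A,B] = ((0.6)·(3.2) + (-0.4)·(0.2) + (-1.4)·(-3.8) + (3.6)·(0.2) + (-2.4)·(0.2)) / 4 = 7.4/4 = 1.85
  s[B,B] = ((3.2)·(3.2) + (0.2)·(0.2) + (-3.8)·(-3.8) + (0.2)·(0.2) + (0.2)·(0.2)) / 4 = 24.8/4 = 6.2
  Sample standard deviations s_i = √(s[i,i]):
  s(A) = √(5.3) = 2.3022
  s(B) = √(6.2) = 2.49

Step 3 — r_{ij} = s_{ij} / (s_i · s_j):
  r[A,A] = 1 (diagonal).
  r[A,B] = 1.85 / (2.3022 · 2.49) = 1.85 / 5.7324 = 0.3227
  r[B,B] = 1 (diagonal).

R is symmetric with unit diagonal. Assembling:

R = [[1, 0.3227],
 [0.3227, 1]]


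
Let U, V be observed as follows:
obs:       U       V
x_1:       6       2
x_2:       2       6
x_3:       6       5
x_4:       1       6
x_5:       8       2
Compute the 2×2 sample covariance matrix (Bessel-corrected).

Step 1 — column means:
  mean(U) = (6 + 2 + 6 + 1 + 8) / 5 = 23/5 = 4.6
  mean(V) = (2 + 6 + 5 + 6 + 2) / 5 = 21/5 = 4.2

Step 2 — sample covariance S[i,j] = (1/(n-1)) · Σ_k (x_{k,i} - mean_i) · (x_{k,j} - mean_j), with n-1 = 4.
  S[U,U] = ((1.4)·(1.4) + (-2.6)·(-2.6) + (1.4)·(1.4) + (-3.6)·(-3.6) + (3.4)·(3.4)) / 4 = 35.2/4 = 8.8
  S[U,V] = ((1.4)·(-2.2) + (-2.6)·(1.8) + (1.4)·(0.8) + (-3.6)·(1.8) + (3.4)·(-2.2)) / 4 = -20.6/4 = -5.15
  S[V,V] = ((-2.2)·(-2.2) + (1.8)·(1.8) + (0.8)·(0.8) + (1.8)·(1.8) + (-2.2)·(-2.2)) / 4 = 16.8/4 = 4.2

S is symmetric (S[j,i] = S[i,j]). Assembling:

S = [[8.8, -5.15],
 [-5.15, 4.2]]


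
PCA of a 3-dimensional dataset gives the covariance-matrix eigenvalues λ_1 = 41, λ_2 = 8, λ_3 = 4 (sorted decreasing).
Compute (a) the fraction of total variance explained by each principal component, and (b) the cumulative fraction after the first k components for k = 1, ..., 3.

Step 1 — total variance = trace(Sigma) = Σ λ_i = 41 + 8 + 4 = 53.

Step 2 — fraction explained by component i = λ_i / Σ λ:
  PC1: 41/53 = 0.7736
  PC2: 8/53 = 0.1509
  PC3: 4/53 = 0.0755

Step 3 — cumulative fraction after k components = (λ_1 + ... + λ_k) / Σ λ:
  k = 1: 41/53 = 0.7736
  k = 2: (41 + 8)/53 = 49/53 = 0.9245
  k = 3: (41 + 8 + 4)/53 = 53/53 = 1

Summary (fraction, with percent):

explained: PC1 0.7736 (77.36%), PC2 0.1509 (15.09%), PC3 0.0755 (7.55%);  cumulative: 0.7736, 0.9245, 1


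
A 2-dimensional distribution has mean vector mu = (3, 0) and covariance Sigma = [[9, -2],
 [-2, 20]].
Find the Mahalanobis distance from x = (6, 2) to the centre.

Step 1 — centre the observation: (x - mu) = (3, 2).

Step 2 — invert Sigma. det(Sigma) = 9·20 - (-2)² = 176.
  Sigma^{-1} = (1/det) · [[d, -b], [-b, a]] = [[0.1136, 0.0114],
 [0.0114, 0.0511]].

Step 3 — form the quadratic (x - mu)^T · Sigma^{-1} · (x - mu):
  Sigma^{-1} · (x - mu) = (0.3636, 0.1364).
  (x - mu)^T · [Sigma^{-1} · (x - mu)] = (3)·(0.3636) + (2)·(0.1364) = 1.3636.

Step 4 — take square root: d = √(1.3636) ≈ 1.1677.

d(x, mu) = √(1.3636) ≈ 1.1677


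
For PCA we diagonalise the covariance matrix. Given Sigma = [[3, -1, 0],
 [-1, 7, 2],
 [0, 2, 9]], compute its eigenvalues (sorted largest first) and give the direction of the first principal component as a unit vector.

Step 1 — characteristic polynomial p(λ) = det(λI - Sigma) = λ³ - tr·λ² + c_1·λ - det, where tr = trace, c_1 = sum of the principal 2×2 minors, det = det(Sigma):
  tr = 3 + 7 + 9 = 19,
  c_1 = (3·7 - (-1)²) + (3·9 - (0)²) + (7·9 - (2)²) = 20 + 27 + 59 = 106,
  det = 3·(7·9 - (2)²) - (-1)·((-1)·9 - (2)·(0)) + (0)·((-1)·(2) - 7·(0)) = 3·(59) - (-1)·(-9) + (0)·(-2) = 168.
  So p(λ) = λ³ - 19λ² + 106λ - 168.
Step 2 — look for an integer root (rational root theorem: any rational root is an integer divisor of 168). Testing λ = 6:
  p(6) = 216 - 684 + 636 - 168 = 0  ✓
  Dividing out (λ - 6): p(λ) = (λ - 6)(λ² - 13λ + 28).
Step 3 — remaining eigenvalues from the quadratic λ² - 13λ + 28 = 0:
  Δ = 13² - 4·28 = 169 - 112 = 57,  λ = (13 ± √57)/2 = (13 ± 7.5498)/2 ≈ 10.2749 or 2.7251.
  Sorted: λ_1 = 10.2749,  λ_2 = 6,  λ_3 = 2.7251  (check: sum = 19 = tr ✓).

Step 4 — unit eigenvector for λ_1 ≈ 10.2749: v spans the null space of (Sigma - λ_1 I), whose rows are
  r_1 = (-7.2749, -1, 0),  r_2 = (-1, -3.2749, 2),  r_3 = (0, 2, -1.2749).
  v is orthogonal to every row, so take v ∝ r_1 × r_2 = ((-1)·(2) - (0)·(-3.2749), (0)·(-1) - (-7.2749)·(2), (-7.2749)·(-3.2749) - (-1)·(-1)) ≈ (-2, 14.5498, 22.8248).
  Rescale (multiply by -1 so the first nonzero entry is positive): u = (2, -14.5498, -22.8248).
  ||u|| = √((2)² + (-14.5498)² + (-22.8248)²) = √(736.667) ≈ 27.1416,  v_1 = u/||u|| ≈ (0.0737, -0.5361, -0.841) (||v_1|| = 1).

λ_1 = 10.2749,  λ_2 = 6,  λ_3 = 2.7251;  v_1 ≈ (0.0737, -0.5361, -0.841)


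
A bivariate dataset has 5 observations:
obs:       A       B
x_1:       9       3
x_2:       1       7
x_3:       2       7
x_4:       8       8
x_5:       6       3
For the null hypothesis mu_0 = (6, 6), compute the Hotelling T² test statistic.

Step 1 — sample mean vector:
  mean(A) = (9 + 1 + 2 + 8 + 6) / 5 = 26/5 = 5.2
  mean(B) = (3 + 7 + 7 + 8 + 3) / 5 = 28/5 = 5.6
  x̄ = (5.2, 5.6),  deviation x̄ - mu_0 = (5.2, 5.6) - (6, 6) = (-0.8, -0.4).

Step 2 — sample covariance matrix, S[i,j] = (1/(n-1)) · Σ_k (x_{k,i} - mean_i) · (x_{k,j} - mean_j), divisor n-1 = 4:
  S[A,A] = ((3.8)·(3.8) + (-4.2)·(-4.2) + (-3.2)·(-3.2) + (2.8)·(2.8) + (0.8)·(0.8)) / 4 = 50.8/4 = 12.7
  S[A,B] = ((3.8)·(-2.6) + (-4.2)·(1.4) + (-3.2)·(1.4) + (2.8)·(2.4) + (0.8)·(-2.6)) / 4 = -15.6/4 = -3.9
  S[B,B] = ((-2.6)·(-2.6) + (1.4)·(1.4) + (1.4)·(1.4) + (2.4)·(2.4) + (-2.6)·(-2.6)) / 4 = 23.2/4 = 5.8
  S = [[12.7, -3.9],
 [-3.9, 5.8]].

Step 3 — invert S. det(S) = 12.7·5.8 - (-3.9)² = 58.45.
  S^{-1} = (1/det) · [[d, -b], [-b, a]] = [[0.0992, 0.0667],
 [0.0667, 0.2173]].

Step 4 — quadratic form (x̄ - mu_0)^T · S^{-1} · (x̄ - mu_0):
  S^{-1} · (x̄ - mu_0) = (-0.1061, -0.1403),
  (x̄ - mu_0)^T · [...] = (-0.8)·(-0.1061) + (-0.4)·(-0.1403) = 0.141.

Step 5 — scale by n: T² = 5 · 0.141 = 0.7049.

T² ≈ 0.7049


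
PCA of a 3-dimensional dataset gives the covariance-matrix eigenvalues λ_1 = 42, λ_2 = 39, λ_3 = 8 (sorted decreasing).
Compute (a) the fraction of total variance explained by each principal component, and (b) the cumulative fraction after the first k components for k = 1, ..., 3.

Step 1 — total variance = trace(Sigma) = Σ λ_i = 42 + 39 + 8 = 89.

Step 2 — fraction explained by component i = λ_i / Σ λ:
  PC1: 42/89 = 0.4719
  PC2: 39/89 = 0.4382
  PC3: 8/89 = 0.0899

Step 3 — cumulative fraction after k components = (λ_1 + ... + λ_k) / Σ λ:
  k = 1: 42/89 = 0.4719
  k = 2: (42 + 39)/89 = 81/89 = 0.9101
  k = 3: (42 + 39 + 8)/89 = 89/89 = 1

Summary (fraction, with percent):

explained: PC1 0.4719 (47.19%), PC2 0.4382 (43.82%), PC3 0.0899 (8.99%);  cumulative: 0.4719, 0.9101, 1


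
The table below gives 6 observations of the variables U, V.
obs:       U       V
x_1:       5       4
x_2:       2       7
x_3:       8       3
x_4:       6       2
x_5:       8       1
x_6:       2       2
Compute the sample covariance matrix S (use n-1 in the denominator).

Step 1 — column means:
  mean(U) = (5 + 2 + 8 + 6 + 8 + 2) / 6 = 31/6 = 5.1667
  mean(V) = (4 + 7 + 3 + 2 + 1 + 2) / 6 = 19/6 = 3.1667

Step 2 — sample covariance S[i,j] = (1/(n-1)) · Σ_k (x_{k,i} - mean_i) · (x_{k,j} - mean_j), with n-1 = 5.
  S[U,U] = ((-0.1667)·(-0.1667) + (-3.1667)·(-3.1667) + (2.8333)·(2.8333) + (0.8333)·(0.8333) + (2.8333)·(2.8333) + (-3.1667)·(-3.1667)) / 5 = 36.8333/5 = 7.3667
  S[U,V] = ((-0.1667)·(0.8333) + (-3.1667)·(3.8333) + (2.8333)·(-0.1667) + (0.8333)·(-1.1667) + (2.8333)·(-2.1667) + (-3.1667)·(-1.1667)) / 5 = -16.1667/5 = -3.2333
  S[V,V] = ((0.8333)·(0.8333) + (3.8333)·(3.8333) + (-0.1667)·(-0.1667) + (-1.1667)·(-1.1667) + (-2.1667)·(-2.1667) + (-1.1667)·(-1.1667)) / 5 = 22.8333/5 = 4.5667

S is symmetric (S[j,i] = S[i,j]). Assembling:

S = [[7.3667, -3.2333],
 [-3.2333, 4.5667]]


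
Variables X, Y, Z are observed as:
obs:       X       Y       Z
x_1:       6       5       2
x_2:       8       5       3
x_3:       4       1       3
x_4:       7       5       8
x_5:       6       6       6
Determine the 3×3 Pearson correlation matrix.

Step 1 — column means:
  mean(X) = (6 + 8 + 4 + 7 + 6) / 5 = 31/5 = 6.2
  mean(Y) = (5 + 5 + 1 + 5 + 6) / 5 = 22/5 = 4.4
  mean(Z) = (2 + 3 + 3 + 8 + 6) / 5 = 22/5 = 4.4

Step 2 — sample variances and covariances s[i,j] = (1/(n-1)) · Σ_k (x_{k,i} - mean_i) · (x_{k,j} - mean_j), with n-1 = 4:
  s[X,X] = ((-0.2)·(-0.2) + (1.8)·(1.8) + (-2.2)·(-2.2) + (0.8)·(0.8) + (-0.2)·(-0.2)) / 4 = 8.8/4 = 2.2
  s[X,Y] = ((-0.2)·(0.6) + (1.8)·(0.6) + (-2.2)·(-3.4) + (0.8)·(0.6) + (-0.2)·(1.6)) / 4 = 8.6/4 = 2.15
  s[X,Z] = ((-0.2)·(-2.4) + (1.8)·(-1.4) + (-2.2)·(-1.4) + (0.8)·(3.6) + (-0.2)·(1.6)) / 4 = 3.6/4 = 0.9
  s[Y,Y] = ((0.6)·(0.6) + (0.6)·(0.6) + (-3.4)·(-3.4) + (0.6)·(0.6) + (1.6)·(1.6)) / 4 = 15.2/4 = 3.8
  s[Y,Z] = ((0.6)·(-2.4) + (0.6)·(-1.4) + (-3.4)·(-1.4) + (0.6)·(3.6) + (1.6)·(1.6)) / 4 = 7.2/4 = 1.8
  s[Z,Z] = ((-2.4)·(-2.4) + (-1.4)·(-1.4) + (-1.4)·(-1.4) + (3.6)·(3.6) + (1.6)·(1.6)) / 4 = 25.2/4 = 6.3
  Sample standard deviations s_i = √(s[i,i]):
  s(X) = √(2.2) = 1.4832
  s(Y) = √(3.8) = 1.9494
  s(Z) = √(6.3) = 2.51

Step 3 — r_{ij} = s_{ij} / (s_i · s_j):
  r[X,X] = 1 (diagonal).
  r[X,Y] = 2.15 / (1.4832 · 1.9494) = 2.15 / 2.8914 = 0.7436
  r[X,Z] = 0.9 / (1.4832 · 2.51) = 0.9 / 3.7229 = 0.2417
  r[Y,Y] = 1 (diagonal).
  r[Y,Z] = 1.8 / (1.9494 · 2.51) = 1.8 / 4.8929 = 0.3679
  r[Z,Z] = 1 (diagonal).

R is symmetric with unit diagonal. Assembling:

R = [[1, 0.7436, 0.2417],
 [0.7436, 1, 0.3679],
 [0.2417, 0.3679, 1]]


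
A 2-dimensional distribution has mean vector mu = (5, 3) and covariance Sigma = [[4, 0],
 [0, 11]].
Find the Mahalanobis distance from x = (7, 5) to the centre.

Step 1 — centre the observation: (x - mu) = (2, 2).

Step 2 — invert Sigma. det(Sigma) = 4·11 - (0)² = 44.
  Sigma^{-1} = (1/det) · [[d, -b], [-b, a]] = [[0.25, 0],
 [0, 0.0909]].

Step 3 — form the quadratic (x - mu)^T · Sigma^{-1} · (x - mu):
  Sigma^{-1} · (x - mu) = (0.5, 0.1818).
  (x - mu)^T · [Sigma^{-1} · (x - mu)] = (2)·(0.5) + (2)·(0.1818) = 1.3636.

Step 4 — take square root: d = √(1.3636) ≈ 1.1677.

d(x, mu) = √(1.3636) ≈ 1.1677


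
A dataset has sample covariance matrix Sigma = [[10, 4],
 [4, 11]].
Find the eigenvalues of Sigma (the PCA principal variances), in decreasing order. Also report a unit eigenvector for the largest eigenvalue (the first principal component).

Step 1 — characteristic polynomial of 2×2 Sigma:
  det(Sigma - λI) = λ² - trace · λ + det = 0.
  trace = 10 + 11 = 21, det = 10·11 - (4)² = 94.
Step 2 — discriminant:
  Δ = trace² - 4·det = 441 - 376 = 65.
Step 3 — eigenvalues:
  λ = (trace ± √Δ)/2 = (21 ± 8.0623)/2,
  λ_1 = 14.5311,  λ_2 = 6.4689.

Step 4 — unit eigenvector for λ_1: solve (Sigma - λ_1 I)v = 0. First row:
  (10 - 14.5311)·v_x + (4)·v_y = 0, i.e. (-4.5311)·v_x + (4)·v_y = 0,
  so v ∝ (b, λ_1 - a) = (4, 4.5311) = u.
  ||u|| = √((4)² + (4.5311)²) = √(36.5311) ≈ 6.0441,
  v_1 = u/||u|| ≈ (0.6618, 0.7497) (||v_1|| = 1).

λ_1 = 14.5311,  λ_2 = 6.4689;  v_1 ≈ (0.6618, 0.7497)


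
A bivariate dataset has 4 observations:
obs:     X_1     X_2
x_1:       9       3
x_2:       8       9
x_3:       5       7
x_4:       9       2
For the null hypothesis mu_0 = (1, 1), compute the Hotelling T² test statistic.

Step 1 — sample mean vector:
  mean(X_1) = (9 + 8 + 5 + 9) / 4 = 31/4 = 7.75
  mean(X_2) = (3 + 9 + 7 + 2) / 4 = 21/4 = 5.25
  x̄ = (7.75, 5.25),  deviation x̄ - mu_0 = (7.75, 5.25) - (1, 1) = (6.75, 4.25).

Step 2 — sample covariance matrix, S[i,j] = (1/(n-1)) · Σ_k (x_{k,i} - mean_i) · (x_{k,j} - mean_j), divisor n-1 = 3:
  S[X_1,X_1] = ((1.25)·(1.25) + (0.25)·(0.25) + (-2.75)·(-2.75) + (1.25)·(1.25)) / 3 = 10.75/3 = 3.5833
  S[X_1,X_2] = ((1.25)·(-2.25) + (0.25)·(3.75) + (-2.75)·(1.75) + (1.25)·(-3.25)) / 3 = -10.75/3 = -3.5833
  S[X_2,X_2] = ((-2.25)·(-2.25) + (3.75)·(3.75) + (1.75)·(1.75) + (-3.25)·(-3.25)) / 3 = 32.75/3 = 10.9167
  S = [[3.5833, -3.5833],
 [-3.5833, 10.9167]].

Step 3 — invert S. det(S) = 3.5833·10.9167 - (-3.5833)² = 26.2778.
  S^{-1} = (1/det) · [[d, -b], [-b, a]] = [[0.4154, 0.1364],
 [0.1364, 0.1364]].

Step 4 — quadratic form (x̄ - mu_0)^T · S^{-1} · (x̄ - mu_0):
  S^{-1} · (x̄ - mu_0) = (3.3837, 1.5),
  (x̄ - mu_0)^T · [...] = (6.75)·(3.3837) + (4.25)·(1.5) = 29.2151.

Step 5 — scale by n: T² = 4 · 29.2151 = 116.8605.

T² ≈ 116.8605


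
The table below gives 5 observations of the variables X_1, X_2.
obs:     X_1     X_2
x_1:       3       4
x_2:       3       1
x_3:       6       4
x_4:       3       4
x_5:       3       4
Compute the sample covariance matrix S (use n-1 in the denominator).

Step 1 — column means:
  mean(X_1) = (3 + 3 + 6 + 3 + 3) / 5 = 18/5 = 3.6
  mean(X_2) = (4 + 1 + 4 + 4 + 4) / 5 = 17/5 = 3.4

Step 2 — sample covariance S[i,j] = (1/(n-1)) · Σ_k (x_{k,i} - mean_i) · (x_{k,j} - mean_j), with n-1 = 4.
  S[X_1,X_1] = ((-0.6)·(-0.6) + (-0.6)·(-0.6) + (2.4)·(2.4) + (-0.6)·(-0.6) + (-0.6)·(-0.6)) / 4 = 7.2/4 = 1.8
  S[X_1,X_2] = ((-0.6)·(0.6) + (-0.6)·(-2.4) + (2.4)·(0.6) + (-0.6)·(0.6) + (-0.6)·(0.6)) / 4 = 1.8/4 = 0.45
  S[X_2,X_2] = ((0.6)·(0.6) + (-2.4)·(-2.4) + (0.6)·(0.6) + (0.6)·(0.6) + (0.6)·(0.6)) / 4 = 7.2/4 = 1.8

S is symmetric (S[j,i] = S[i,j]). Assembling:

S = [[1.8, 0.45],
 [0.45, 1.8]]


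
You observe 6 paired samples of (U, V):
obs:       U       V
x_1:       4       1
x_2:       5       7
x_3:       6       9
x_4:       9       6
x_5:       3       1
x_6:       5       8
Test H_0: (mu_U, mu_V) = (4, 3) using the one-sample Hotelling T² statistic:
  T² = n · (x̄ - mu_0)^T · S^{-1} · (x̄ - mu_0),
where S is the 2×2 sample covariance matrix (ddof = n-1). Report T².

Step 1 — sample mean vector:
  mean(U) = (4 + 5 + 6 + 9 + 3 + 5) / 6 = 32/6 = 5.3333
  mean(V) = (1 + 7 + 9 + 6 + 1 + 8) / 6 = 32/6 = 5.3333
  x̄ = (5.3333, 5.3333),  deviation x̄ - mu_0 = (5.3333, 5.3333) - (4, 3) = (1.3333, 2.3333).

Step 2 — sample covariance matrix, S[i,j] = (1/(n-1)) · Σ_k (x_{k,i} - mean_i) · (x_{k,j} - mean_j), divisor n-1 = 5:
  S[U,U] = ((-1.3333)·(-1.3333) + (-0.3333)·(-0.3333) + (0.6667)·(0.6667) + (3.6667)·(3.6667) + (-2.3333)·(-2.3333) + (-0.3333)·(-0.3333)) / 5 = 21.3333/5 = 4.2667
  S[U,V] = ((-1.3333)·(-4.3333) + (-0.3333)·(1.6667) + (0.6667)·(3.6667) + (3.6667)·(0.6667) + (-2.3333)·(-4.3333) + (-0.3333)·(2.6667)) / 5 = 19.3333/5 = 3.8667
  S[V,V] = ((-4.3333)·(-4.3333) + (1.6667)·(1.6667) + (3.6667)·(3.6667) + (0.6667)·(0.6667) + (-4.3333)·(-4.3333) + (2.6667)·(2.6667)) / 5 = 61.3333/5 = 12.2667
  S = [[4.2667, 3.8667],
 [3.8667, 12.2667]].

Step 3 — invert S. det(S) = 4.2667·12.2667 - (3.8667)² = 37.3867.
  S^{-1} = (1/det) · [[d, -b], [-b, a]] = [[0.3281, -0.1034],
 [-0.1034, 0.1141]].

Step 4 — quadratic form (x̄ - mu_0)^T · S^{-1} · (x̄ - mu_0):
  S^{-1} · (x̄ - mu_0) = (0.1961, 0.1284),
  (x̄ - mu_0)^T · [...] = (1.3333)·(0.1961) + (2.3333)·(0.1284) = 0.5611.

Step 5 — scale by n: T² = 6 · 0.5611 = 3.3666.

T² ≈ 3.3666


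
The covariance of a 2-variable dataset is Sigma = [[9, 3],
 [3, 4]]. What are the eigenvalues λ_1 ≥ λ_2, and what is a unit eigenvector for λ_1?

Step 1 — characteristic polynomial of 2×2 Sigma:
  det(Sigma - λI) = λ² - trace · λ + det = 0.
  trace = 9 + 4 = 13, det = 9·4 - (3)² = 27.
Step 2 — discriminant:
  Δ = trace² - 4·det = 169 - 108 = 61.
Step 3 — eigenvalues:
  λ = (trace ± √Δ)/2 = (13 ± 7.8102)/2,
  λ_1 = 10.4051,  λ_2 = 2.5949.

Step 4 — unit eigenvector for λ_1: solve (Sigma - λ_1 I)v = 0. First row:
  (9 - 10.4051)·v_x + (3)·v_y = 0, i.e. (-1.4051)·v_x + (3)·v_y = 0,
  so v ∝ (b, λ_1 - a) = (3, 1.4051) = u.
  ||u|| = √((3)² + (1.4051)²) = √(10.9744) ≈ 3.3128,
  v_1 = u/||u|| ≈ (0.9056, 0.4242) (||v_1|| = 1).

λ_1 = 10.4051,  λ_2 = 2.5949;  v_1 ≈ (0.9056, 0.4242)


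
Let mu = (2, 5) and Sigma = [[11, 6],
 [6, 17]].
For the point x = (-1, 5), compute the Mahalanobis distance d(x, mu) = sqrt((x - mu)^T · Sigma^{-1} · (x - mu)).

Step 1 — centre the observation: (x - mu) = (-3, 0).

Step 2 — invert Sigma. det(Sigma) = 11·17 - (6)² = 151.
  Sigma^{-1} = (1/det) · [[d, -b], [-b, a]] = [[0.1126, -0.0397],
 [-0.0397, 0.0728]].

Step 3 — form the quadratic (x - mu)^T · Sigma^{-1} · (x - mu):
  Sigma^{-1} · (x - mu) = (-0.3377, 0.1192).
  (x - mu)^T · [Sigma^{-1} · (x - mu)] = (-3)·(-0.3377) + (0)·(0.1192) = 1.0132.

Step 4 — take square root: d = √(1.0132) ≈ 1.0066.

d(x, mu) = √(1.0132) ≈ 1.0066


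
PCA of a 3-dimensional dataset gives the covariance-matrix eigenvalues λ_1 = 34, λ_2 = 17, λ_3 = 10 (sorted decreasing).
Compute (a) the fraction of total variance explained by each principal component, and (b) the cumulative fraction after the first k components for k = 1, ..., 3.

Step 1 — total variance = trace(Sigma) = Σ λ_i = 34 + 17 + 10 = 61.

Step 2 — fraction explained by component i = λ_i / Σ λ:
  PC1: 34/61 = 0.5574
  PC2: 17/61 = 0.2787
  PC3: 10/61 = 0.1639

Step 3 — cumulative fraction after k components = (λ_1 + ... + λ_k) / Σ λ:
  k = 1: 34/61 = 0.5574
  k = 2: (34 + 17)/61 = 51/61 = 0.8361
  k = 3: (34 + 17 + 10)/61 = 61/61 = 1

Summary (fraction, with percent):

explained: PC1 0.5574 (55.74%), PC2 0.2787 (27.87%), PC3 0.1639 (16.39%);  cumulative: 0.5574, 0.8361, 1


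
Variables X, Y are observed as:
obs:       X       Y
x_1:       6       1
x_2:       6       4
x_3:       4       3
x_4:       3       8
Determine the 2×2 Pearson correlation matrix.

Step 1 — column means:
  mean(X) = (6 + 6 + 4 + 3) / 4 = 19/4 = 4.75
  mean(Y) = (1 + 4 + 3 + 8) / 4 = 16/4 = 4

Step 2 — sample variances and covariances s[i,j] = (1/(n-1)) · Σ_k (x_{k,i} - mean_i) · (x_{k,j} - mean_j), with n-1 = 3:
  s[X,X] = ((1.25)·(1.25) + (1.25)·(1.25) + (-0.75)·(-0.75) + (-1.75)·(-1.75)) / 3 = 6.75/3 = 2.25
  s[X,Y] = ((1.25)·(-3) + (1.25)·(0) + (-0.75)·(-1) + (-1.75)·(4)) / 3 = -10/3 = -3.3333
  s[Y,Y] = ((-3)·(-3) + (0)·(0) + (-1)·(-1) + (4)·(4)) / 3 = 26/3 = 8.6667
  Sample standard deviations s_i = √(s[i,i]):
  s(X) = √(2.25) = 1.5
  s(Y) = √(8.6667) = 2.9439

Step 3 — r_{ij} = s_{ij} / (s_i · s_j):
  r[X,X] = 1 (diagonal).
  r[X,Y] = -3.3333 / (1.5 · 2.9439) = -3.3333 / 4.4159 = -0.7549
  r[Y,Y] = 1 (diagonal).

R is symmetric with unit diagonal. Assembling:

R = [[1, -0.7549],
 [-0.7549, 1]]


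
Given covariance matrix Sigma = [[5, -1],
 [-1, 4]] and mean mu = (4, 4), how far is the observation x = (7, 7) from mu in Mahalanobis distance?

Step 1 — centre the observation: (x - mu) = (3, 3).

Step 2 — invert Sigma. det(Sigma) = 5·4 - (-1)² = 19.
  Sigma^{-1} = (1/det) · [[d, -b], [-b, a]] = [[0.2105, 0.0526],
 [0.0526, 0.2632]].

Step 3 — form the quadratic (x - mu)^T · Sigma^{-1} · (x - mu):
  Sigma^{-1} · (x - mu) = (0.7895, 0.9474).
  (x - mu)^T · [Sigma^{-1} · (x - mu)] = (3)·(0.7895) + (3)·(0.9474) = 5.2105.

Step 4 — take square root: d = √(5.2105) ≈ 2.2827.

d(x, mu) = √(5.2105) ≈ 2.2827


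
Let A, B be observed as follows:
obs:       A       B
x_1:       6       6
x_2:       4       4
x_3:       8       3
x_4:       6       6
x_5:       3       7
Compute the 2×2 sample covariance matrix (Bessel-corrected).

Step 1 — column means:
  mean(A) = (6 + 4 + 8 + 6 + 3) / 5 = 27/5 = 5.4
  mean(B) = (6 + 4 + 3 + 6 + 7) / 5 = 26/5 = 5.2

Step 2 — sample covariance S[i,j] = (1/(n-1)) · Σ_k (x_{k,i} - mean_i) · (x_{k,j} - mean_j), with n-1 = 4.
  S[A,A] = ((0.6)·(0.6) + (-1.4)·(-1.4) + (2.6)·(2.6) + (0.6)·(0.6) + (-2.4)·(-2.4)) / 4 = 15.2/4 = 3.8
  S[A,B] = ((0.6)·(0.8) + (-1.4)·(-1.2) + (2.6)·(-2.2) + (0.6)·(0.8) + (-2.4)·(1.8)) / 4 = -7.4/4 = -1.85
  S[B,B] = ((0.8)·(0.8) + (-1.2)·(-1.2) + (-2.2)·(-2.2) + (0.8)·(0.8) + (1.8)·(1.8)) / 4 = 10.8/4 = 2.7

S is symmetric (S[j,i] = S[i,j]). Assembling:

S = [[3.8, -1.85],
 [-1.85, 2.7]]


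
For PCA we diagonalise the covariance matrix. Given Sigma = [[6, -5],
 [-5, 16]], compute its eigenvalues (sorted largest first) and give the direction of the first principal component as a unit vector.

Step 1 — characteristic polynomial of 2×2 Sigma:
  det(Sigma - λI) = λ² - trace · λ + det = 0.
  trace = 6 + 16 = 22, det = 6·16 - (-5)² = 71.
Step 2 — discriminant:
  Δ = trace² - 4·det = 484 - 284 = 200.
Step 3 — eigenvalues:
  λ = (trace ± √Δ)/2 = (22 ± 14.1421)/2,
  λ_1 = 18.0711,  λ_2 = 3.9289.

Step 4 — unit eigenvector for λ_1: solve (Sigma - λ_1 I)v = 0. First row:
  (6 - 18.0711)·v_x + (-5)·v_y = 0, i.e. (-12.0711)·v_x + (-5)·v_y = 0,
  so v ∝ (b, λ_1 - a) = (-5, 12.0711); multiply by -1 so the first entry is positive: u = (5, -12.0711).
  ||u|| = √((5)² + (-12.0711)²) = √(170.7107) ≈ 13.0656,
  v_1 = u/||u|| ≈ (0.3827, -0.9239) (||v_1|| = 1).

λ_1 = 18.0711,  λ_2 = 3.9289;  v_1 ≈ (0.3827, -0.9239)


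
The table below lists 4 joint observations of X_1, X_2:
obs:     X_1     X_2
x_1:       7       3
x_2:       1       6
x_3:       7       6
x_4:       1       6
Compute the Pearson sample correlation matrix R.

Step 1 — column means:
  mean(X_1) = (7 + 1 + 7 + 1) / 4 = 16/4 = 4
  mean(X_2) = (3 + 6 + 6 + 6) / 4 = 21/4 = 5.25

Step 2 — sample variances and covariances s[i,j] = (1/(n-1)) · Σ_k (x_{k,i} - mean_i) · (x_{k,j} - mean_j), with n-1 = 3:
  s[X_1,X_1] = ((3)·(3) + (-3)·(-3) + (3)·(3) + (-3)·(-3)) / 3 = 36/3 = 12
  s[X_1,X_2] = ((3)·(-2.25) + (-3)·(0.75) + (3)·(0.75) + (-3)·(0.75)) / 3 = -9/3 = -3
  s[X_2,X_2] = ((-2.25)·(-2.25) + (0.75)·(0.75) + (0.75)·(0.75) + (0.75)·(0.75)) / 3 = 6.75/3 = 2.25
  Sample standard deviations s_i = √(s[i,i]):
  s(X_1) = √(12) = 3.4641
  s(X_2) = √(2.25) = 1.5

Step 3 — r_{ij} = s_{ij} / (s_i · s_j):
  r[X_1,X_1] = 1 (diagonal).
  r[X_1,X_2] = -3 / (3.4641 · 1.5) = -3 / 5.1962 = -0.5774
  r[X_2,X_2] = 1 (diagonal).

R is symmetric with unit diagonal. Assembling:

R = [[1, -0.5774],
 [-0.5774, 1]]


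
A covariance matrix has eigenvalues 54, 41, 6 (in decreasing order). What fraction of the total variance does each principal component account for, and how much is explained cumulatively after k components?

Step 1 — total variance = trace(Sigma) = Σ λ_i = 54 + 41 + 6 = 101.

Step 2 — fraction explained by component i = λ_i / Σ λ:
  PC1: 54/101 = 0.5347
  PC2: 41/101 = 0.4059
  PC3: 6/101 = 0.0594

Step 3 — cumulative fraction after k components = (λ_1 + ... + λ_k) / Σ λ:
  k = 1: 54/101 = 0.5347
  k = 2: (54 + 41)/101 = 95/101 = 0.9406
  k = 3: (54 + 41 + 6)/101 = 101/101 = 1

Summary (fraction, with percent):

explained: PC1 0.5347 (53.47%), PC2 0.4059 (40.59%), PC3 0.0594 (5.94%);  cumulative: 0.5347, 0.9406, 1


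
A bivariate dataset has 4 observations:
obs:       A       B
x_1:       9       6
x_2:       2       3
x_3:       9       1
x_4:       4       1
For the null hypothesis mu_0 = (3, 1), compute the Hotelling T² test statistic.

Step 1 — sample mean vector:
  mean(A) = (9 + 2 + 9 + 4) / 4 = 24/4 = 6
  mean(B) = (6 + 3 + 1 + 1) / 4 = 11/4 = 2.75
  x̄ = (6, 2.75),  deviation x̄ - mu_0 = (6, 2.75) - (3, 1) = (3, 1.75).

Step 2 — sample covariance matrix, S[i,j] = (1/(n-1)) · Σ_k (x_{k,i} - mean_i) · (x_{k,j} - mean_j), divisor n-1 = 3:
  S[A,A] = ((3)·(3) + (-4)·(-4) + (3)·(3) + (-2)·(-2)) / 3 = 38/3 = 12.6667
  S[A,B] = ((3)·(3.25) + (-4)·(0.25) + (3)·(-1.75) + (-2)·(-1.75)) / 3 = 7/3 = 2.3333
  S[B,B] = ((3.25)·(3.25) + (0.25)·(0.25) + (-1.75)·(-1.75) + (-1.75)·(-1.75)) / 3 = 16.75/3 = 5.5833
  S = [[12.6667, 2.3333],
 [2.3333, 5.5833]].

Step 3 — invert S. det(S) = 12.6667·5.5833 - (2.3333)² = 65.2778.
  S^{-1} = (1/det) · [[d, -b], [-b, a]] = [[0.0855, -0.0357],
 [-0.0357, 0.194]].

Step 4 — quadratic form (x̄ - mu_0)^T · S^{-1} · (x̄ - mu_0):
  S^{-1} · (x̄ - mu_0) = (0.194, 0.2323),
  (x̄ - mu_0)^T · [...] = (3)·(0.194) + (1.75)·(0.2323) = 0.9887.

Step 5 — scale by n: T² = 4 · 0.9887 = 3.9549.

T² ≈ 3.9549


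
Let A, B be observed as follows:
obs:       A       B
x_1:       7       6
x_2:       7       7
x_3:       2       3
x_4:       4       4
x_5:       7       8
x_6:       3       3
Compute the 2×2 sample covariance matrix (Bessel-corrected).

Step 1 — column means:
  mean(A) = (7 + 7 + 2 + 4 + 7 + 3) / 6 = 30/6 = 5
  mean(B) = (6 + 7 + 3 + 4 + 8 + 3) / 6 = 31/6 = 5.1667

Step 2 — sample covariance S[i,j] = (1/(n-1)) · Σ_k (x_{k,i} - mean_i) · (x_{k,j} - mean_j), with n-1 = 5.
  S[A,A] = ((2)·(2) + (2)·(2) + (-3)·(-3) + (-1)·(-1) + (2)·(2) + (-2)·(-2)) / 5 = 26/5 = 5.2
  S[A,B] = ((2)·(0.8333) + (2)·(1.8333) + (-3)·(-2.1667) + (-1)·(-1.1667) + (2)·(2.8333) + (-2)·(-2.1667)) / 5 = 23/5 = 4.6
  S[B,B] = ((0.8333)·(0.8333) + (1.8333)·(1.8333) + (-2.1667)·(-2.1667) + (-1.1667)·(-1.1667) + (2.8333)·(2.8333) + (-2.1667)·(-2.1667)) / 5 = 22.8333/5 = 4.5667

S is symmetric (S[j,i] = S[i,j]). Assembling:

S = [[5.2, 4.6],
 [4.6, 4.5667]]


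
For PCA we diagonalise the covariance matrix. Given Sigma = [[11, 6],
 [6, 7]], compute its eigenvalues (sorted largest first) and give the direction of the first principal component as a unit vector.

Step 1 — characteristic polynomial of 2×2 Sigma:
  det(Sigma - λI) = λ² - trace · λ + det = 0.
  trace = 11 + 7 = 18, det = 11·7 - (6)² = 41.
Step 2 — discriminant:
  Δ = trace² - 4·det = 324 - 164 = 160.
Step 3 — eigenvalues:
  λ = (trace ± √Δ)/2 = (18 ± 12.6491)/2,
  λ_1 = 15.3246,  λ_2 = 2.6754.

Step 4 — unit eigenvector for λ_1: solve (Sigma - λ_1 I)v = 0. First row:
  (11 - 15.3246)·v_x + (6)·v_y = 0, i.e. (-4.3246)·v_x + (6)·v_y = 0,
  so v ∝ (b, λ_1 - a) = (6, 4.3246) = u.
  ||u|| = √((6)² + (4.3246)²) = √(54.7018) ≈ 7.3961,
  v_1 = u/||u|| ≈ (0.8112, 0.5847) (||v_1|| = 1).

λ_1 = 15.3246,  λ_2 = 2.6754;  v_1 ≈ (0.8112, 0.5847)


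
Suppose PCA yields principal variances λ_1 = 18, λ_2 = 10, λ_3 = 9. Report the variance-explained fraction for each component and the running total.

Step 1 — total variance = trace(Sigma) = Σ λ_i = 18 + 10 + 9 = 37.

Step 2 — fraction explained by component i = λ_i / Σ λ:
  PC1: 18/37 = 0.4865
  PC2: 10/37 = 0.2703
  PC3: 9/37 = 0.2432

Step 3 — cumulative fraction after k components = (λ_1 + ... + λ_k) / Σ λ:
  k = 1: 18/37 = 0.4865
  k = 2: (18 + 10)/37 = 28/37 = 0.7568
  k = 3: (18 + 10 + 9)/37 = 37/37 = 1

Summary (fraction, with percent):

explained: PC1 0.4865 (48.65%), PC2 0.2703 (27.03%), PC3 0.2432 (24.32%);  cumulative: 0.4865, 0.7568, 1


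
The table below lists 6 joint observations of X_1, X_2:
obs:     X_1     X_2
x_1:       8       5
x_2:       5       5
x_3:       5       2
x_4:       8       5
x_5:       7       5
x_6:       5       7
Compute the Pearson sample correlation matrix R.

Step 1 — column means:
  mean(X_1) = (8 + 5 + 5 + 8 + 7 + 5) / 6 = 38/6 = 6.3333
  mean(X_2) = (5 + 5 + 2 + 5 + 5 + 7) / 6 = 29/6 = 4.8333

Step 2 — sample variances and covariances s[i,j] = (1/(n-1)) · Σ_k (x_{k,i} - mean_i) · (x_{k,j} - mean_j), with n-1 = 5:
  s[X_1,X_1] = ((1.6667)·(1.6667) + (-1.3333)·(-1.3333) + (-1.3333)·(-1.3333) + (1.6667)·(1.6667) + (0.6667)·(0.6667) + (-1.3333)·(-1.3333)) / 5 = 11.3333/5 = 2.2667
  s[X_1,X_2] = ((1.6667)·(0.1667) + (-1.3333)·(0.1667) + (-1.3333)·(-2.8333) + (1.6667)·(0.1667) + (0.6667)·(0.1667) + (-1.3333)·(2.1667)) / 5 = 1.3333/5 = 0.2667
  s[X_2,X_2] = ((0.1667)·(0.1667) + (0.1667)·(0.1667) + (-2.8333)·(-2.8333) + (0.1667)·(0.1667) + (0.1667)·(0.1667) + (2.1667)·(2.1667)) / 5 = 12.8333/5 = 2.5667
  Sample standard deviations s_i = √(s[i,i]):
  s(X_1) = √(2.2667) = 1.5055
  s(X_2) = √(2.5667) = 1.6021

Step 3 — r_{ij} = s_{ij} / (s_i · s_j):
  r[X_1,X_1] = 1 (diagonal).
  r[X_1,X_2] = 0.2667 / (1.5055 · 1.6021) = 0.2667 / 2.412 = 0.1106
  r[X_2,X_2] = 1 (diagonal).

R is symmetric with unit diagonal. Assembling:

R = [[1, 0.1106],
 [0.1106, 1]]


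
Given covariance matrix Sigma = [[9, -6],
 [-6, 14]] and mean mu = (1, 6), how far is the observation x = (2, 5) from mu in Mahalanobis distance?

Step 1 — centre the observation: (x - mu) = (1, -1).

Step 2 — invert Sigma. det(Sigma) = 9·14 - (-6)² = 90.
  Sigma^{-1} = (1/det) · [[d, -b], [-b, a]] = [[0.1556, 0.0667],
 [0.0667, 0.1]].

Step 3 — form the quadratic (x - mu)^T · Sigma^{-1} · (x - mu):
  Sigma^{-1} · (x - mu) = (0.0889, -0.0333).
  (x - mu)^T · [Sigma^{-1} · (x - mu)] = (1)·(0.0889) + (-1)·(-0.0333) = 0.1222.

Step 4 — take square root: d = √(0.1222) ≈ 0.3496.

d(x, mu) = √(0.1222) ≈ 0.3496


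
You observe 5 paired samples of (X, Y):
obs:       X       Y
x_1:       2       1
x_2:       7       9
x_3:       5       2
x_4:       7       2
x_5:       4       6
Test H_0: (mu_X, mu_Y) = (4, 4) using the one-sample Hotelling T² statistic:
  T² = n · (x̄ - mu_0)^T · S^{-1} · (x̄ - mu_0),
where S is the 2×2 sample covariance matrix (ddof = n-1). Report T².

Step 1 — sample mean vector:
  mean(X) = (2 + 7 + 5 + 7 + 4) / 5 = 25/5 = 5
  mean(Y) = (1 + 9 + 2 + 2 + 6) / 5 = 20/5 = 4
  x̄ = (5, 4),  deviation x̄ - mu_0 = (5, 4) - (4, 4) = (1, 0).

Step 2 — sample covariance matrix, S[i,j] = (1/(n-1)) · Σ_k (x_{k,i} - mean_i) · (x_{k,j} - mean_j), divisor n-1 = 4:
  S[X,X] = ((-3)·(-3) + (2)·(2) + (0)·(0) + (2)·(2) + (-1)·(-1)) / 4 = 18/4 = 4.5
  S[X,Y] = ((-3)·(-3) + (2)·(5) + (0)·(-2) + (2)·(-2) + (-1)·(2)) / 4 = 13/4 = 3.25
  S[Y,Y] = ((-3)·(-3) + (5)·(5) + (-2)·(-2) + (-2)·(-2) + (2)·(2)) / 4 = 46/4 = 11.5
  S = [[4.5, 3.25],
 [3.25, 11.5]].

Step 3 — invert S. det(S) = 4.5·11.5 - (3.25)² = 41.1875.
  S^{-1} = (1/det) · [[d, -b], [-b, a]] = [[0.2792, -0.0789],
 [-0.0789, 0.1093]].

Step 4 — quadratic form (x̄ - mu_0)^T · S^{-1} · (x̄ - mu_0):
  S^{-1} · (x̄ - mu_0) = (0.2792, -0.0789),
  (x̄ - mu_0)^T · [...] = (1)·(0.2792) + (0)·(-0.0789) = 0.2792.

Step 5 — scale by n: T² = 5 · 0.2792 = 1.3961.

T² ≈ 1.3961


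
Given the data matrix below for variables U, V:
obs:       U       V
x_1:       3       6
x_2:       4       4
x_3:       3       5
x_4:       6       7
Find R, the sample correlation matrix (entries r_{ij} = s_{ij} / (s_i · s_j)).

Step 1 — column means:
  mean(U) = (3 + 4 + 3 + 6) / 4 = 16/4 = 4
  mean(V) = (6 + 4 + 5 + 7) / 4 = 22/4 = 5.5

Step 2 — sample variances and covariances s[i,j] = (1/(n-1)) · Σ_k (x_{k,i} - mean_i) · (x_{k,j} - mean_j), with n-1 = 3:
  s[U,U] = ((-1)·(-1) + (0)·(0) + (-1)·(-1) + (2)·(2)) / 3 = 6/3 = 2
  s[U,V] = ((-1)·(0.5) + (0)·(-1.5) + (-1)·(-0.5) + (2)·(1.5)) / 3 = 3/3 = 1
  s[V,V] = ((0.5)·(0.5) + (-1.5)·(-1.5) + (-0.5)·(-0.5) + (1.5)·(1.5)) / 3 = 5/3 = 1.6667
  Sample standard deviations s_i = √(s[i,i]):
  s(U) = √(2) = 1.4142
  s(V) = √(1.6667) = 1.291

Step 3 — r_{ij} = s_{ij} / (s_i · s_j):
  r[U,U] = 1 (diagonal).
  r[U,V] = 1 / (1.4142 · 1.291) = 1 / 1.8257 = 0.5477
  r[V,V] = 1 (diagonal).

R is symmetric with unit diagonal. Assembling:

R = [[1, 0.5477],
 [0.5477, 1]]


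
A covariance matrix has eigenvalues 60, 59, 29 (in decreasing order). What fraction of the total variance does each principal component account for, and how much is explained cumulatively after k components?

Step 1 — total variance = trace(Sigma) = Σ λ_i = 60 + 59 + 29 = 148.

Step 2 — fraction explained by component i = λ_i / Σ λ:
  PC1: 60/148 = 0.4054
  PC2: 59/148 = 0.3986
  PC3: 29/148 = 0.1959

Step 3 — cumulative fraction after k components = (λ_1 + ... + λ_k) / Σ λ:
  k = 1: 60/148 = 0.4054
  k = 2: (60 + 59)/148 = 119/148 = 0.8041
  k = 3: (60 + 59 + 29)/148 = 148/148 = 1

Summary (fraction, with percent):

explained: PC1 0.4054 (40.54%), PC2 0.3986 (39.86%), PC3 0.1959 (19.59%);  cumulative: 0.4054, 0.8041, 1


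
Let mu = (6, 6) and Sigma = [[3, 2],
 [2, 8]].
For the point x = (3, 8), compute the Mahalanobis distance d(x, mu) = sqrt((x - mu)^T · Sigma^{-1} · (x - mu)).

Step 1 — centre the observation: (x - mu) = (-3, 2).

Step 2 — invert Sigma. det(Sigma) = 3·8 - (2)² = 20.
  Sigma^{-1} = (1/det) · [[d, -b], [-b, a]] = [[0.4, -0.1],
 [-0.1, 0.15]].

Step 3 — form the quadratic (x - mu)^T · Sigma^{-1} · (x - mu):
  Sigma^{-1} · (x - mu) = (-1.4, 0.6).
  (x - mu)^T · [Sigma^{-1} · (x - mu)] = (-3)·(-1.4) + (2)·(0.6) = 5.4.

Step 4 — take square root: d = √(5.4) ≈ 2.3238.

d(x, mu) = √(5.4) ≈ 2.3238


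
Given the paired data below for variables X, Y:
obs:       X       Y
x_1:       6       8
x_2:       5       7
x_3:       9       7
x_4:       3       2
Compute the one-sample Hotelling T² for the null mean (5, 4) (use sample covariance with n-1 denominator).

Step 1 — sample mean vector:
  mean(X) = (6 + 5 + 9 + 3) / 4 = 23/4 = 5.75
  mean(Y) = (8 + 7 + 7 + 2) / 4 = 24/4 = 6
  x̄ = (5.75, 6),  deviation x̄ - mu_0 = (5.75, 6) - (5, 4) = (0.75, 2).

Step 2 — sample covariance matrix, S[i,j] = (1/(n-1)) · Σ_k (x_{k,i} - mean_i) · (x_{k,j} - mean_j), divisor n-1 = 3:
  S[X,X] = ((0.25)·(0.25) + (-0.75)·(-0.75) + (3.25)·(3.25) + (-2.75)·(-2.75)) / 3 = 18.75/3 = 6.25
  S[X,Y] = ((0.25)·(2) + (-0.75)·(1) + (3.25)·(1) + (-2.75)·(-4)) / 3 = 14/3 = 4.6667
  S[Y,Y] = ((2)·(2) + (1)·(1) + (1)·(1) + (-4)·(-4)) / 3 = 22/3 = 7.3333
  S = [[6.25, 4.6667],
 [4.6667, 7.3333]].

Step 3 — invert S. det(S) = 6.25·7.3333 - (4.6667)² = 24.0556.
  S^{-1} = (1/det) · [[d, -b], [-b, a]] = [[0.3048, -0.194],
 [-0.194, 0.2598]].

Step 4 — quadratic form (x̄ - mu_0)^T · S^{-1} · (x̄ - mu_0):
  S^{-1} · (x̄ - mu_0) = (-0.1594, 0.3741),
  (x̄ - mu_0)^T · [...] = (0.75)·(-0.1594) + (2)·(0.3741) = 0.6288.

Step 5 — scale by n: T² = 4 · 0.6288 = 2.515.

T² ≈ 2.515
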